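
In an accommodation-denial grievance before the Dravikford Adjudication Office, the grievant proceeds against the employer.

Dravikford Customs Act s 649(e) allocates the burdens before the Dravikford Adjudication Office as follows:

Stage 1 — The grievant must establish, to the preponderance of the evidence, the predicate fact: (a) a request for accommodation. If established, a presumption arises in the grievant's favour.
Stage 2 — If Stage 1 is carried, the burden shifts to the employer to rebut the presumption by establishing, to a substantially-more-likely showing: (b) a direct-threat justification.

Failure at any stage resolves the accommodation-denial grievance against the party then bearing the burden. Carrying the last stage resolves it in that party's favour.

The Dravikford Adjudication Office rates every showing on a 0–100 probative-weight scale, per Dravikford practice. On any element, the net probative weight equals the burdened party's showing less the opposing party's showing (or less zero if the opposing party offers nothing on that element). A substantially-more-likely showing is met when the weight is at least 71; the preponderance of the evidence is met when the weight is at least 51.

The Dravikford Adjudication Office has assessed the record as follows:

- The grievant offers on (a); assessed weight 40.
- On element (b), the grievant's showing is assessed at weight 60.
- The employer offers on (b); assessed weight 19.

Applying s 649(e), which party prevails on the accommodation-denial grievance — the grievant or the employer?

employer

Stage 1 (grievant, the preponderance of the evidence, weight is at least 51): (a) 40 < 51 — fails.
  The grievant does not carry Stage 1.
So the employer prevails.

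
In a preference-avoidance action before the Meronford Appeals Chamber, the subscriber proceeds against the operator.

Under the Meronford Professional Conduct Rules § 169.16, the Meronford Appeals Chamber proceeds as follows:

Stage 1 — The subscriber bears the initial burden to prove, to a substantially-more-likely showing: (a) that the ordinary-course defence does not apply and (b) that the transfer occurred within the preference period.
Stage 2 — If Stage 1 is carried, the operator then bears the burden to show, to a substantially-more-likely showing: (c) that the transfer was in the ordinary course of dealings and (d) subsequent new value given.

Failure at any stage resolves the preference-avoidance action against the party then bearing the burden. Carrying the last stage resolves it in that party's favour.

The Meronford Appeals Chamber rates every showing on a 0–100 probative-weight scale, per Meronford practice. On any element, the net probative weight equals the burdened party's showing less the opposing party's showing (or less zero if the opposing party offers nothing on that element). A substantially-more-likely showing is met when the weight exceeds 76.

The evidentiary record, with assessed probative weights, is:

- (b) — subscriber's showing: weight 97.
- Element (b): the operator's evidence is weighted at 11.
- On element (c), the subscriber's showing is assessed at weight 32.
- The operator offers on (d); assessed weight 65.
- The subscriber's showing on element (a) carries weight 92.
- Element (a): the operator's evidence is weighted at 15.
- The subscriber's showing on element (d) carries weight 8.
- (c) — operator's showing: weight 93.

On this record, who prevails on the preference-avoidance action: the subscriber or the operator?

Stage 1 — burden on subscriber; standard: a substantially-more-likely showing (weight exceeds 76).
    (a): 92 − 15 = 77 > 76 [met]
    (b): 97 − 11 = 86 > 76 [met]
  Stage 1 is satisfied; the onus moves to the operator.
Stage 2 — burden on operator; standard: a substantially-more-likely showing (weight exceeds 76).
    (c): 93 − 32 = 61 ≤ 76 [not met]
    (d): 65 − 8 = 57 ≤ 76 [not met]
  Not every element is met, so the operator fails to carry Stage 2.
The analysis ends at Stage 2; the subscriber prevails.

subscriber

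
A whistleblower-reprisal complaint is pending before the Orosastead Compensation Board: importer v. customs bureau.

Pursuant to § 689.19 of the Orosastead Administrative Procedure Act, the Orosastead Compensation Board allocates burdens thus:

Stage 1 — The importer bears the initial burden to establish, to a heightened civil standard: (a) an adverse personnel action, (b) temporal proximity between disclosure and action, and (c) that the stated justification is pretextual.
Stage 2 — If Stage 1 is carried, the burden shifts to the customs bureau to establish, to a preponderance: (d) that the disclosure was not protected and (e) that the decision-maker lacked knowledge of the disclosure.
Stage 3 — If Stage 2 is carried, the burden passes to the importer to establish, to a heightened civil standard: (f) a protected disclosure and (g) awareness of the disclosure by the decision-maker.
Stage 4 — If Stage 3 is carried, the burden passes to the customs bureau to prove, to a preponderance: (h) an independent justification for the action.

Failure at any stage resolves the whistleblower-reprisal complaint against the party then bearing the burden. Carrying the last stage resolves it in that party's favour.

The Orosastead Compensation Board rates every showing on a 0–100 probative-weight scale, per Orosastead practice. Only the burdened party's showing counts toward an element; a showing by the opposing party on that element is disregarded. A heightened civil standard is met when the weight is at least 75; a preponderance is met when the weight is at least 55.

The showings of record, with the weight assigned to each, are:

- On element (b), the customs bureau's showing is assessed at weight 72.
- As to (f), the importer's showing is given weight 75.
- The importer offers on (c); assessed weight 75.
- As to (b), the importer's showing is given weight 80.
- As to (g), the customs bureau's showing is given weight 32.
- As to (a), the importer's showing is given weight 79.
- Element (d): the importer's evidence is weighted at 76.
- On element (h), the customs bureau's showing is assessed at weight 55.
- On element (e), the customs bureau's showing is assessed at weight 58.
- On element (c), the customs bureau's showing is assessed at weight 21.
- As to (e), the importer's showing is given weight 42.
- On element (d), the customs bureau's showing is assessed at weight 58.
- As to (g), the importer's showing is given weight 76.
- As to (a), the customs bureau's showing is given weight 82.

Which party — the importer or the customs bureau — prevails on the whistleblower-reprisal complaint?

customs bureau

At Stage 1 the importer must meet a heightened civil standard (weight is at least 75): on (a) the weight is 79 (the customs bureau's 82 is given no effect), which does reach 75, so (a) meets the standard; on (b) the weight is 80 (the customs bureau's 72 is given no effect), ≥ 75, so (b) meets the standard; on (c) the weight is 75 (the customs bureau's 21 is given no effect), ≥ 75, so (c) meets the standard.
  Stage 1 is satisfied; the onus moves to the customs bureau.
At Stage 2 the customs bureau must meet a preponderance (weight is at least 55): on (d) the weight is 58 (the importer's 76 is given no effect), which does reach 55, so (d) meets the standard; on (e) the weight is 58 (the importer's 42 is given no effect), ≥ 55, so (e) meets the standard.
  Stage 2 is satisfied; the onus moves to the importer.
At Stage 3 the importer must meet a heightened civil standard (weight is at least 75): on (f) the weight is 75, ≥ 75, so (f) meets the standard; on (g) the weight is 76 (the customs bureau's 32 is given no effect), ≥ 75, so (g) meets the standard.
  Stage 3 is satisfied; the onus moves to the customs bureau.
At Stage 4 the customs bureau must meet a preponderance (weight is at least 55): on (h) the weight is 55, which does reach 55, so (h) meets the standard.
  The customs bureau carries the last stage.
With every stage satisfied, the customs bureau prevails.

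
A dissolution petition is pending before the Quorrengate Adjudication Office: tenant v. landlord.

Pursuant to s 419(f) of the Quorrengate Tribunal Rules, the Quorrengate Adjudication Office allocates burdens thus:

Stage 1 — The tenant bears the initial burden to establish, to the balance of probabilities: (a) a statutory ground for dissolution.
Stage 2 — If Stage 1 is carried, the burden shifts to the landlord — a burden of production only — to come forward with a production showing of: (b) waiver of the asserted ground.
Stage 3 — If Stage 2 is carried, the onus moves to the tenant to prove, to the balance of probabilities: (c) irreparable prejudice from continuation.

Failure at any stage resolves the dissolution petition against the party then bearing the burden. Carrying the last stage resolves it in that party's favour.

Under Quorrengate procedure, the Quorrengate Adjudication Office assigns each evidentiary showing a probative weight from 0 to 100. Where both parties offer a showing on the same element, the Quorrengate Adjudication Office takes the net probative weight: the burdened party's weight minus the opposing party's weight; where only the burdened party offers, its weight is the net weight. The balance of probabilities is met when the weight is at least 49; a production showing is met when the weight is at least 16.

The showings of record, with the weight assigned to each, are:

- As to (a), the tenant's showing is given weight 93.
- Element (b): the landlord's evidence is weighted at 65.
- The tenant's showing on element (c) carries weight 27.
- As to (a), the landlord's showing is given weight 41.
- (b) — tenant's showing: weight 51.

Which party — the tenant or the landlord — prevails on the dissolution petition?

tenant

Stage 1 (tenant, the balance of probabilities, weight is at least 49): (a) net 93−41=52 ≥ 49 — meets.
  Stage 1 carried; the burden shifts to the landlord.
Stage 2 (landlord, a production showing, weight is at least 16): (b) net 65−51=14 < 16 — fails.
  Not every element is met, so the landlord fails to carry Stage 2.
The analysis ends at Stage 2; the tenant prevails.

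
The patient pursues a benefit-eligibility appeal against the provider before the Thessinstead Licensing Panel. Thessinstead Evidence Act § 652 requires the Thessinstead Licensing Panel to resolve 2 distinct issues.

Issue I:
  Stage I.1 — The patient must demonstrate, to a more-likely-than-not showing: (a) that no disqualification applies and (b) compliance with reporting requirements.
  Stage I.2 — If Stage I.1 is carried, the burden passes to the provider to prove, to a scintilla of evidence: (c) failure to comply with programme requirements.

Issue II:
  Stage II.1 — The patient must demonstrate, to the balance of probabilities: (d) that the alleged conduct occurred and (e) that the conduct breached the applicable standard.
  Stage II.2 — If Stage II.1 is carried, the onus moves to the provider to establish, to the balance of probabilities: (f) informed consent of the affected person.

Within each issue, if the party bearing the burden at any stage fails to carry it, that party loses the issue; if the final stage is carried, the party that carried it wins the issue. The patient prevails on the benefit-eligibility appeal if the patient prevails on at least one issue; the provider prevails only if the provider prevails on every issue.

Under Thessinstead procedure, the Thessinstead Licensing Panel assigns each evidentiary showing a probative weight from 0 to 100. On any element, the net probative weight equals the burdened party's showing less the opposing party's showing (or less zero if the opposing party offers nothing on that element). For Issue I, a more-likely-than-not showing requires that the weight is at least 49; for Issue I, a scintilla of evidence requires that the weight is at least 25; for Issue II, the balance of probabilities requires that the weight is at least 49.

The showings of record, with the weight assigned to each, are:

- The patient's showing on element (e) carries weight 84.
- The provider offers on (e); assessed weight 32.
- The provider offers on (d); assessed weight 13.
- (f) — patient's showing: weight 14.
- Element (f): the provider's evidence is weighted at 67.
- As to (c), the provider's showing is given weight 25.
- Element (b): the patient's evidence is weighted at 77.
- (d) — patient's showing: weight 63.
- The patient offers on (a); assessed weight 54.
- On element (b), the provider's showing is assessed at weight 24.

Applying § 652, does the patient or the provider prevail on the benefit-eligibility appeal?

— Issue I —
Stage I.1 — burden on patient; standard: a more-likely-than-not showing (weight is at least 49).
    (a): 54 ≥ 49 [met]
    (b): 77 − 24 = 53 ≥ 49 [met]
  Stage I.1 carried; the burden shifts to the provider.
Stage I.2 — burden on provider; standard: a scintilla of evidence (weight is at least 25).
    (c): 25 ≥ 25 [met]
  All elements met at the final stage.
Every stage carried; the provider prevails on this issue.
— Issue II —
At Stage II.1 the patient must meet the balance of probabilities (weight is at least 49): on (d) the weight is 63 less the opposing 13 gives net 50, which does reach 49, so (d) meets the standard; on (e) the weight is 84 less the opposing 32 gives net 52, which does reach 49, so (e) meets the standard.
  All elements met. The burden passes to the provider.
At Stage II.2 the provider must meet the balance of probabilities (weight is at least 49): on (f) the weight is 67 less the opposing 14 gives net 53, ≥ 49, so (f) meets the standard.
  The provider carries the last stage.
Every stage carried; the provider prevails on this issue.
Per-issue: Issue I → provider; Issue II → provider. The patient must prevail on at least one issue; overall, the provider prevails.

provider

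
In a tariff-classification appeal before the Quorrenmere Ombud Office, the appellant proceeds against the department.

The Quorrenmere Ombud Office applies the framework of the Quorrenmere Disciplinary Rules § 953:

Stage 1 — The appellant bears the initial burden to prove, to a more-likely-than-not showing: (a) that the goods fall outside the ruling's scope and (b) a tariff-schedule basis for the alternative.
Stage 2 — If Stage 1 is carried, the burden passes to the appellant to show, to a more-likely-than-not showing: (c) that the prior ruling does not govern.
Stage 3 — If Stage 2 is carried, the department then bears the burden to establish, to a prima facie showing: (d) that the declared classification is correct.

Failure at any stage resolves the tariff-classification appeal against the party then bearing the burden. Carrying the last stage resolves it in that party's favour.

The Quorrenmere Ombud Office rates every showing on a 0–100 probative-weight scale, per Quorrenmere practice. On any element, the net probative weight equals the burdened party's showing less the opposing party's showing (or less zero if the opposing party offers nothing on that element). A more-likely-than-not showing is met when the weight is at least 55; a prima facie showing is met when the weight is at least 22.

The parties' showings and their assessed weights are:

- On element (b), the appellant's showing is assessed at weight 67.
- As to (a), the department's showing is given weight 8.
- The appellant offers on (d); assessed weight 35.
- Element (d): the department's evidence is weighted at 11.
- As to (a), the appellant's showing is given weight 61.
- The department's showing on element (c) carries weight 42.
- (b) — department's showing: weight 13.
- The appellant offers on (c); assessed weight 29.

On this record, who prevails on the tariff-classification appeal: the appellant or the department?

Stage 1 (appellant, a more-likely-than-not showing, weight is at least 55): (a) net 61−8=53 < 55 — fails; (b) net 67−13=54 < 55 — fails.
  Stage 1 not carried; the appellant fails its burden.
The analysis ends at Stage 1; the department prevails.

department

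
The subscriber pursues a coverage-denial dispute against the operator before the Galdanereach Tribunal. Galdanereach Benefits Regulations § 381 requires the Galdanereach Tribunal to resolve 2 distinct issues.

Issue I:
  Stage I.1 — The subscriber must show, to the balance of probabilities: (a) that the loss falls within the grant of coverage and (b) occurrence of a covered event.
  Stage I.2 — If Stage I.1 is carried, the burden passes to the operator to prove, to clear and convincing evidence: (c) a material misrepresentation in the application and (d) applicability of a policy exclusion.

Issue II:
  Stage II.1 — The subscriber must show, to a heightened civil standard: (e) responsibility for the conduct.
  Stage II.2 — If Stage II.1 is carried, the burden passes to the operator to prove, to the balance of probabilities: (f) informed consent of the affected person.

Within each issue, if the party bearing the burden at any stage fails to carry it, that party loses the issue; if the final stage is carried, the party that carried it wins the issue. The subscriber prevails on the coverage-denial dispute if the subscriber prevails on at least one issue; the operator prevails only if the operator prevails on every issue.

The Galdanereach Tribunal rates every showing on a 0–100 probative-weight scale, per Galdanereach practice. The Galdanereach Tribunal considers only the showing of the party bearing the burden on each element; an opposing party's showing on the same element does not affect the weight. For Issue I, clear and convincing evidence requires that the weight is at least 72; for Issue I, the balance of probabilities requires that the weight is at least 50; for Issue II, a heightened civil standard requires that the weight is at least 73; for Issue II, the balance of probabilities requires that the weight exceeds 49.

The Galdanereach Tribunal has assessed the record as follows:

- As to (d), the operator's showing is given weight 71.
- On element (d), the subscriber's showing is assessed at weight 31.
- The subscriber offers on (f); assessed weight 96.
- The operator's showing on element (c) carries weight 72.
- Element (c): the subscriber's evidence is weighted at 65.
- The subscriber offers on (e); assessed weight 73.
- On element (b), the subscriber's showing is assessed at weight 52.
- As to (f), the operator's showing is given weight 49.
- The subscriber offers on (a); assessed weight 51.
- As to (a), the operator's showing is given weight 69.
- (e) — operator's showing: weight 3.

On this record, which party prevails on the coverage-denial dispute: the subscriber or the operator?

subscriber

— Issue I —
Stage I.1 (subscriber, the balance of probabilities, weight is at least 50): (a) 51 (operator's 69 disregarded) ≥ 50 — meets; (b) 52 ≥ 50 — meets.
  The subscriber carries Stage I.1; the operator now bears the burden.
Stage I.2 (operator, clear and convincing evidence, weight is at least 72): (c) 72 (subscriber's 65 disregarded) ≥ 72 — meets; (d) 71 (subscriber's 31 disregarded) < 72 — fails.
  The operator does not carry Stage I.2.
The subscriber prevails on this issue.
— Issue II —
Stage II.1 (subscriber, a heightened civil standard, weight is at least 73): (e) 73 (operator's 3 disregarded) ≥ 73 — meets.
  Stage II.1 carried; the burden shifts to the operator.
Stage II.2 (operator, the balance of probabilities, weight exceeds 49): (f) 49 (subscriber's 96 disregarded) ≤ 49 — fails.
  Not every element is met, so the operator fails to carry Stage II.2.
The subscriber prevails on this issue.
Per-issue: Issue I → subscriber; Issue II → subscriber. The subscriber must prevail on at least one issue; overall, the subscriber prevails.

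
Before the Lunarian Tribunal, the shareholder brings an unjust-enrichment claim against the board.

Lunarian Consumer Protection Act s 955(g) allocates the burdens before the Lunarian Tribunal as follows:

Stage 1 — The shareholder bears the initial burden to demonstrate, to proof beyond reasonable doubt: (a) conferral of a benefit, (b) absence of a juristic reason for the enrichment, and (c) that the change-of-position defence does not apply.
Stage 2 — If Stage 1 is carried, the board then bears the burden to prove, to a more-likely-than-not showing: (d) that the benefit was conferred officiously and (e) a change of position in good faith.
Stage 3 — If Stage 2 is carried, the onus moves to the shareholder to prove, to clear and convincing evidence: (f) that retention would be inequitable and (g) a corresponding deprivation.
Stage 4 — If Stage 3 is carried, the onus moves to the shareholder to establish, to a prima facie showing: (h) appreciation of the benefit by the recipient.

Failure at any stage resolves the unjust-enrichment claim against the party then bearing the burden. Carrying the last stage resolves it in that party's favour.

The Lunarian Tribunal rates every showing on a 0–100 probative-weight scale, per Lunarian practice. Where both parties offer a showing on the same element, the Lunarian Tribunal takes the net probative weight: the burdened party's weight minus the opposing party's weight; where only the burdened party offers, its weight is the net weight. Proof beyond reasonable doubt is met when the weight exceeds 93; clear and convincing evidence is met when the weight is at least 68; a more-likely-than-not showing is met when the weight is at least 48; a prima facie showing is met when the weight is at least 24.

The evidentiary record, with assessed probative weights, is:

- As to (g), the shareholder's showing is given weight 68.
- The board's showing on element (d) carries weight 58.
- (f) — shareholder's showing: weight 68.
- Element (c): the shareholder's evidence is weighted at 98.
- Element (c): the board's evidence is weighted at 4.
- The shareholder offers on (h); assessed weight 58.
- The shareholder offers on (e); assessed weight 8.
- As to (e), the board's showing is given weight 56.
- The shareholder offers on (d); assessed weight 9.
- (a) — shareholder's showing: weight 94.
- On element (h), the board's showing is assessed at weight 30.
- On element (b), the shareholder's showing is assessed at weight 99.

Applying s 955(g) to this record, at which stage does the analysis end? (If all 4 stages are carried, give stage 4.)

stage 4

Stage 1 — burden on shareholder; standard: proof beyond reasonable doubt (weight exceeds 93).
    (a): 94 > 93 [met]
    (b): 99 > 93 [met]
    (c): 98 − 4 = 94 > 93 [met]
  All elements met. The burden passes to the board.
Stage 2 — burden on board; standard: a more-likely-than-not showing (weight is at least 48).
    (d): 58 − 9 = 49 ≥ 48 [met]
    (e): 56 − 8 = 48 ≥ 48 [met]
  Stage 2 carried; the burden shifts to the shareholder.
Stage 3 — burden on shareholder; standard: clear and convincing evidence (weight is at least 68).
    (f): 68 ≥ 68 [met]
    (g): 68 ≥ 68 [met]
  All elements met. The shareholder retains the burden for Stage 4.
Stage 4 — burden on shareholder; standard: a prima facie showing (weight is at least 24).
    (h): 58 − 30 = 28 ≥ 24 [met]
  Stage 4 carried; the final stage is satisfied.
All stages carried — the shareholder prevails.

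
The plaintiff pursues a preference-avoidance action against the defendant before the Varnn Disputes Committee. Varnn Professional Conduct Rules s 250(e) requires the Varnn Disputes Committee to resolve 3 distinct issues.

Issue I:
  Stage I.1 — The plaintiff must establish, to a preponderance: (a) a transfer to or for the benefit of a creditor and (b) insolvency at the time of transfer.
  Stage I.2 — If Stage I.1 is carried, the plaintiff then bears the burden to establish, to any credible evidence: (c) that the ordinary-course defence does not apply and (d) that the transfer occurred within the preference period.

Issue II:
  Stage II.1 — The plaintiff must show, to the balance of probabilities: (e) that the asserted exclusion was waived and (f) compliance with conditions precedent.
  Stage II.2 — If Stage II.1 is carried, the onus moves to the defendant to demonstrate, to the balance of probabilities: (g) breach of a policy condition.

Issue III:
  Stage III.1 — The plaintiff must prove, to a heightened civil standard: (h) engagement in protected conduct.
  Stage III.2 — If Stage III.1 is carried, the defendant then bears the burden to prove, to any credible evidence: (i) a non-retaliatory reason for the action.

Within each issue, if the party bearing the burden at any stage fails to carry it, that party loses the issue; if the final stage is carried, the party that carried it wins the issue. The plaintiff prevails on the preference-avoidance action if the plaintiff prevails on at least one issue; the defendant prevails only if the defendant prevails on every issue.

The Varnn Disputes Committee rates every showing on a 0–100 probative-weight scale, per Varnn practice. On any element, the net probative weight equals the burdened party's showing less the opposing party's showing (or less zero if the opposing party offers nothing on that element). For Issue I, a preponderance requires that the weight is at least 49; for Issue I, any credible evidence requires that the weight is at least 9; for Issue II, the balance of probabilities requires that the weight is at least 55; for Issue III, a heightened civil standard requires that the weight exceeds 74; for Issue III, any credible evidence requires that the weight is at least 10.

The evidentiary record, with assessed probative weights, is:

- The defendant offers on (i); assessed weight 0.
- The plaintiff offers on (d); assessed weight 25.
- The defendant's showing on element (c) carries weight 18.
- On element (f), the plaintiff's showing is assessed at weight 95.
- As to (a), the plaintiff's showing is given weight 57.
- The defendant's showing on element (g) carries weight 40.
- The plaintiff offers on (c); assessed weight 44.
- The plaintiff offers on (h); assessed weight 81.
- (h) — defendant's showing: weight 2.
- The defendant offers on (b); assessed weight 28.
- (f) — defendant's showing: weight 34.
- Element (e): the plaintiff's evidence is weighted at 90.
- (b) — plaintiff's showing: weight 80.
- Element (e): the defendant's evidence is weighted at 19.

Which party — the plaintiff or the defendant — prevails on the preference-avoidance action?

plaintiff

— Issue I —
Stage I.1 (plaintiff, a preponderance, weight is at least 49): (a) 57 ≥ 49 — meets; (b) net 80−28=52 ≥ 49 — meets.
  Stage I.1 carried; the burden remains with the plaintiff.
Stage I.2 (plaintiff, any credible evidence, weight is at least 9): (c) net 44−18=26 ≥ 9 — meets; (d) 25 ≥ 9 — meets.
  Stage I.2 carried; the final stage is satisfied.
With every stage satisfied, the plaintiff prevails on this issue.
— Issue II —
Stage II.1 (plaintiff, the balance of probabilities, weight is at least 55): (e) net 90−19=71 ≥ 55 — meets; (f) net 95−34=61 ≥ 55 — meets.
  The plaintiff carries Stage II.1; the defendant now bears the burden.
Stage II.2 (defendant, the balance of probabilities, weight is at least 55): (g) 40 < 55 — fails.
  Stage II.2 not carried; the defendant fails its burden.
So the plaintiff prevails on this issue.
— Issue III —
At Stage III.1 the plaintiff must meet a heightened civil standard (weight exceeds 74): on (h) the weight is 81 less the opposing 2 gives net 79, > 74, so (h) meets the standard.
  The plaintiff carries Stage III.1; the defendant now bears the burden.
At Stage III.2 the defendant must meet any credible evidence (weight is at least 10): on (i) the weight is 0, which does not reach 10, so (i) does not meet the standard.
  The defendant does not carry Stage III.2.
The analysis ends at Stage III.2; the plaintiff prevails on this issue.
Per-issue: Issue I → plaintiff; Issue II → plaintiff; Issue III → plaintiff. The plaintiff must prevail on at least one issue; overall, the plaintiff prevails.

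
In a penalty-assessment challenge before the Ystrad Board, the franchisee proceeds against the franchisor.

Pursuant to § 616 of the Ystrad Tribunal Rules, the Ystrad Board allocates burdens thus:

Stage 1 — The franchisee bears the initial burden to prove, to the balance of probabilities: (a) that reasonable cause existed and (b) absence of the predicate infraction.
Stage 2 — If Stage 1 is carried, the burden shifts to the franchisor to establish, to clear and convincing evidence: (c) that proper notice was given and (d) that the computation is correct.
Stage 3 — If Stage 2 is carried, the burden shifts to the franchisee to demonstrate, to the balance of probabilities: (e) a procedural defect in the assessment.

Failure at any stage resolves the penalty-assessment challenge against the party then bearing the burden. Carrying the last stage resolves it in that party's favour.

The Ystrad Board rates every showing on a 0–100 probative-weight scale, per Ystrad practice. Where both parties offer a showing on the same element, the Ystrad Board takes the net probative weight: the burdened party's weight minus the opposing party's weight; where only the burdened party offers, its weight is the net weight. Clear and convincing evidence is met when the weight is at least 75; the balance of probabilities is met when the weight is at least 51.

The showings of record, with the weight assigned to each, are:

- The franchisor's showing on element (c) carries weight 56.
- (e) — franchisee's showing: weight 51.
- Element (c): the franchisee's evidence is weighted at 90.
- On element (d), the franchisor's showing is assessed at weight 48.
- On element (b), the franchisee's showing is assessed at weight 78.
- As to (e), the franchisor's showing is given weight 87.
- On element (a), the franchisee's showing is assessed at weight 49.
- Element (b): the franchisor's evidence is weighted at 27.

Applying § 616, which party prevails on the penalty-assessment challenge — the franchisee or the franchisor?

Stage 1 — burden on franchisee; standard: the balance of probabilities (weight is at least 51).
    (a): 49 < 51 [not met]
    (b): 78 − 27 = 51 ≥ 51 [met]
  The franchisee does not carry Stage 1.
The analysis ends at Stage 1; the franchisor prevails.

franchisor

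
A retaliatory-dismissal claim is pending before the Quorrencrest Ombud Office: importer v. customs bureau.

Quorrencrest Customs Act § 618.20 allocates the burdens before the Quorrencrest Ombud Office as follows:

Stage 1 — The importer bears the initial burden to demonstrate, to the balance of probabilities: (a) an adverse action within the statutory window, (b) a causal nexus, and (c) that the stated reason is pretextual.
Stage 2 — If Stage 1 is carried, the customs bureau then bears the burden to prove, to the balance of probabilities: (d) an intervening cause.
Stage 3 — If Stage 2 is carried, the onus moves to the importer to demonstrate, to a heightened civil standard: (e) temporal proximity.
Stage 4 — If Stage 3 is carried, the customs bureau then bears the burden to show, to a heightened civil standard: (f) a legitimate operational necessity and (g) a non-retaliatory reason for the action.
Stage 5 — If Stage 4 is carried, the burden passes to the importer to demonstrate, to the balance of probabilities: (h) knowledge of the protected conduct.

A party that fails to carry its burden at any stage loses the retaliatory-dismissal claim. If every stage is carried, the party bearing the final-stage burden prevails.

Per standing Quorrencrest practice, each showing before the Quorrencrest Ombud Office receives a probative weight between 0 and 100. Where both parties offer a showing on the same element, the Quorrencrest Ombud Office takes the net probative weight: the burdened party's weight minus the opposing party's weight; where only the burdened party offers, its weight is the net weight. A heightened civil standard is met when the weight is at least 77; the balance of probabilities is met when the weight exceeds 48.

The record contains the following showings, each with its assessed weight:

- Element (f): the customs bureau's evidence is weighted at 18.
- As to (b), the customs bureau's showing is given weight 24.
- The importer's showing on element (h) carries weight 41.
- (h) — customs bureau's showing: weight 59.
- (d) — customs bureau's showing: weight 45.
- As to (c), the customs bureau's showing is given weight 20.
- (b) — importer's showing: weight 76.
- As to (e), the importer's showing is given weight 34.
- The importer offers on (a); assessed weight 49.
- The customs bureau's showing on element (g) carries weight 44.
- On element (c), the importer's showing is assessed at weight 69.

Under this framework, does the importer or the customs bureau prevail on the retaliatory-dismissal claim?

Stage 1 (importer, the balance of probabilities, weight exceeds 48): (a) 49 > 48 — meets; (b) net 76−24=52 > 48 — meets; (c) net 69−20=49 > 48 — meets.
  Stage 1 carried; the burden shifts to the customs bureau.
Stage 2 (customs bureau, the balance of probabilities, weight exceeds 48): (d) 45 ≤ 48 — fails.
  The customs bureau does not carry Stage 2.
The importer prevails.

importer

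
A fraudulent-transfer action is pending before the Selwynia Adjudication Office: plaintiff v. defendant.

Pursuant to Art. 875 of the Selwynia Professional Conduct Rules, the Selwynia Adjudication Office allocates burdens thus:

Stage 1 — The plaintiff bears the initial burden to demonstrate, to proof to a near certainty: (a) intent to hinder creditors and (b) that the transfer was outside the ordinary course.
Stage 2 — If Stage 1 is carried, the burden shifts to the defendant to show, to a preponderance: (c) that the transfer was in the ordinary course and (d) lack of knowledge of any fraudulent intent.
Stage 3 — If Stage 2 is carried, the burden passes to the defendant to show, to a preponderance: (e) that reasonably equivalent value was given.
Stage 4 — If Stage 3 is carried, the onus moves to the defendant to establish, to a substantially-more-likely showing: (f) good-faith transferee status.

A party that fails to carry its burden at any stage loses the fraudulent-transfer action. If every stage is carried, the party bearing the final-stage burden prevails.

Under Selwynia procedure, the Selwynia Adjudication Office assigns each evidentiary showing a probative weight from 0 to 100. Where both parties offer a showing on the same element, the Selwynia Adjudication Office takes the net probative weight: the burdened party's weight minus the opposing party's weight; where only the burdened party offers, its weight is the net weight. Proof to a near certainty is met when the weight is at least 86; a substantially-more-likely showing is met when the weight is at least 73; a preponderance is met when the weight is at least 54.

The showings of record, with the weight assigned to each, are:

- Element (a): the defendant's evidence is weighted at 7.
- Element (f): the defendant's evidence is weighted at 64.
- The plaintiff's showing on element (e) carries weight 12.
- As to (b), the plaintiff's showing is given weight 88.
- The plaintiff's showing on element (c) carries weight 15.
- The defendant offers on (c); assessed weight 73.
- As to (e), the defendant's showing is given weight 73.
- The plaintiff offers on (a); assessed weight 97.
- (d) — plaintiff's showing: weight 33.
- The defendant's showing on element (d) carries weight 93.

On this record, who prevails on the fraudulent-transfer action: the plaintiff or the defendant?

plaintiff

At Stage 1 the plaintiff must meet proof to a near certainty (weight is at least 86): on (a) the weight is 97 less the opposing 7 gives net 90, ≥ 86, so (a) meets the standard; on (b) the weight is 88, which does reach 86, so (b) meets the standard.
  All elements met. The burden passes to the defendant.
At Stage 2 the defendant must meet a preponderance (weight is at least 54): on (c) the weight is 73 less the opposing 15 gives net 58, which does reach 54, so (c) meets the standard; on (d) the weight is 93 less the opposing 33 gives net 60, which does reach 54, so (d) meets the standard.
  Stage 2 carried; the burden remains with the defendant.
At Stage 3 the defendant must meet a preponderance (weight is at least 54): on (e) the weight is 73 less the opposing 12 gives net 61, ≥ 54, so (e) meets the standard.
  Stage 3 carried; the burden remains with the defendant.
At Stage 4 the defendant must meet a substantially-more-likely showing (weight is at least 73): on (f) the weight is 64, which does not reach 73, so (f) does not meet the standard.
  The defendant does not carry Stage 4.
The plaintiff prevails.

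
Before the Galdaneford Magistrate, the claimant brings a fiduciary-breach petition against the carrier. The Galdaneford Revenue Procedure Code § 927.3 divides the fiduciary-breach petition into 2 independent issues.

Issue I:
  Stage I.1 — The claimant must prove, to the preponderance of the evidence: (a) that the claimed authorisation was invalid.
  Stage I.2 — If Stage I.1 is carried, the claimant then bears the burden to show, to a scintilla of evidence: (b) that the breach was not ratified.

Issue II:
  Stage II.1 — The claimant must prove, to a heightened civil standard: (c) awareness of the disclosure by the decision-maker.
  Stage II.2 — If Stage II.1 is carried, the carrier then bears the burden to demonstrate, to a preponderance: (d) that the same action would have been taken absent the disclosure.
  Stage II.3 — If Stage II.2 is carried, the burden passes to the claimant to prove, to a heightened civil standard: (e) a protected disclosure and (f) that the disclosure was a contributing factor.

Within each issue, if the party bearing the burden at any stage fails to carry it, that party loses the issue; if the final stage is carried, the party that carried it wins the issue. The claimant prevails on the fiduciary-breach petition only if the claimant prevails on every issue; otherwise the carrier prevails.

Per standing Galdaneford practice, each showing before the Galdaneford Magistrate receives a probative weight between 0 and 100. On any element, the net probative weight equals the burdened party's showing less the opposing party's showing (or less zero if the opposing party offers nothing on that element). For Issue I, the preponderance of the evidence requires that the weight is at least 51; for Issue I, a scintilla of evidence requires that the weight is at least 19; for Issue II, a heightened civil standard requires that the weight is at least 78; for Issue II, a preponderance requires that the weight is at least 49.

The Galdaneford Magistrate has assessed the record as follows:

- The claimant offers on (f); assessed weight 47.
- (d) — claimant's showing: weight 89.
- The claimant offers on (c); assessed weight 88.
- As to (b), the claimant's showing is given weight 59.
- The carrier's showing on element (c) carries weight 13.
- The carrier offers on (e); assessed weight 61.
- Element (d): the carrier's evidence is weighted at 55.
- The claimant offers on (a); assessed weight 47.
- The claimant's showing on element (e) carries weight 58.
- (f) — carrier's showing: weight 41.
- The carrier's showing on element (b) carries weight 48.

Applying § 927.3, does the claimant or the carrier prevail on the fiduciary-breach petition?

carrier

— Issue I —
Stage I.1 — burden on claimant; standard: the preponderance of the evidence (weight is at least 51).
    (a): 47 < 51 [not met]
  The claimant does not carry Stage I.1.
The analysis ends at Stage I.1; the carrier prevails on this issue.
— Issue II —
Stage II.1 (claimant, a heightened civil standard, weight is at least 78): (c) net 88−13=75 < 78 — fails.
  Not every element is met, so the claimant fails to carry Stage II.1.
So the carrier prevails on this issue.
Per-issue: Issue I → carrier; Issue II → carrier. The claimant must prevail on every issue; overall, the carrier prevails.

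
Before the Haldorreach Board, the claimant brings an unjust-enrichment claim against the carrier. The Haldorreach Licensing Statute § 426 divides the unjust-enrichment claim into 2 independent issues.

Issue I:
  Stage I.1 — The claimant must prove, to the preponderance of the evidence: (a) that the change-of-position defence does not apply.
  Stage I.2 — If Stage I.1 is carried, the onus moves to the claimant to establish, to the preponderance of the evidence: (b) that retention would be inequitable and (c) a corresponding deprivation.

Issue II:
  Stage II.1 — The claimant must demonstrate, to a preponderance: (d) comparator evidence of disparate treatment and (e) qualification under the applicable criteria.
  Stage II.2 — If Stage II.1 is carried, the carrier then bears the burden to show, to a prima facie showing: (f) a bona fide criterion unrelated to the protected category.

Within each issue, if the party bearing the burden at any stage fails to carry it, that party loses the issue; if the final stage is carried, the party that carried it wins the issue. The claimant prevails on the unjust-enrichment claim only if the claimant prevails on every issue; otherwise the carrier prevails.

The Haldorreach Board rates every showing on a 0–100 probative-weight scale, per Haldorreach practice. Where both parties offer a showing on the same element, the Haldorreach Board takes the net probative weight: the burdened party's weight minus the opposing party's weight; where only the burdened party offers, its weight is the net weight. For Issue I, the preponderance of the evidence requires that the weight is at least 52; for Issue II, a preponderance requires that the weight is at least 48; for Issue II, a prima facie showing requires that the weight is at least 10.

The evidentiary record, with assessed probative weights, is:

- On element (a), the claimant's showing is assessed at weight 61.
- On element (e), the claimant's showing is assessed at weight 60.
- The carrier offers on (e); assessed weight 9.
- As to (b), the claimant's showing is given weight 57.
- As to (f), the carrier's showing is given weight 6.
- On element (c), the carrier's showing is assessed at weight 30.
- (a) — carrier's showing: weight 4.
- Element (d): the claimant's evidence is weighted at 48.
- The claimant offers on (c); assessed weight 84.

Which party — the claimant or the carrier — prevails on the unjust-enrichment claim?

— Issue I —
At Stage I.1 the claimant must meet the preponderance of the evidence (weight is at least 52): on (a) the weight is 61 less the opposing 4 gives net 57, ≥ 52, so (a) meets the standard.
  Stage I.1 carried; the burden remains with the claimant.
At Stage I.2 the claimant must meet the preponderance of the evidence (weight is at least 52): on (b) the weight is 57, ≥ 52, so (b) meets the standard; on (c) the weight is 84 less the opposing 30 gives net 54, which does reach 52, so (c) meets the standard.
  Stage I.2 carried; the final stage is satisfied.
With every stage satisfied, the claimant prevails on this issue.
— Issue II —
Stage II.1 (claimant, a preponderance, weight is at least 48): (d) 48 ≥ 48 — meets; (e) net 60−9=51 ≥ 48 — meets.
  Stage II.1 carried; the burden shifts to the carrier.
Stage II.2 (carrier, a prima facie showing, weight is at least 10): (f) 6 < 10 — fails.
  Stage II.2 not carried; the carrier fails its burden.
So the claimant prevails on this issue.
Per-issue: Issue I → claimant; Issue II → claimant. The claimant must prevail on every issue; overall, the claimant prevails.

claimant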